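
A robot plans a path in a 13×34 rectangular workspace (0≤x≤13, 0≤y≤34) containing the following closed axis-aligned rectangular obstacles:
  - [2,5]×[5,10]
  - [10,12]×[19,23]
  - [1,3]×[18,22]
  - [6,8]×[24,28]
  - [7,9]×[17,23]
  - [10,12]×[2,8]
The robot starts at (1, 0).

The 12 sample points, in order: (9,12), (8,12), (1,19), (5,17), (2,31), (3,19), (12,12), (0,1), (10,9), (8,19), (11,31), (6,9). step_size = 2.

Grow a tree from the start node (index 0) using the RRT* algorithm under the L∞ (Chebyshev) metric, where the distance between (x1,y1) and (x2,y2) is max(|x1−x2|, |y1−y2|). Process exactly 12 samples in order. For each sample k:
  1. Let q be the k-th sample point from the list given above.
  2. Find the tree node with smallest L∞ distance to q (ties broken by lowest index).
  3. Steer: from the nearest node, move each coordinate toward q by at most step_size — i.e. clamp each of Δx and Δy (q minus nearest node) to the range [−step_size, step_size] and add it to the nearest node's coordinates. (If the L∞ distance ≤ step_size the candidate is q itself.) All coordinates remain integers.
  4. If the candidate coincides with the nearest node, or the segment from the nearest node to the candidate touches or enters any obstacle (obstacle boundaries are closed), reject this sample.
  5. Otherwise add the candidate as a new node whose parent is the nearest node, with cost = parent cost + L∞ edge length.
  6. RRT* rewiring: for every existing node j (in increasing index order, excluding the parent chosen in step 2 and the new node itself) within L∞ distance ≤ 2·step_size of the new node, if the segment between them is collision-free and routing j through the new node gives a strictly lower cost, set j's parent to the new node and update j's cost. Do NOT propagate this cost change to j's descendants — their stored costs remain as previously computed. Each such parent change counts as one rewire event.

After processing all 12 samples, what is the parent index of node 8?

1. q=(9,12) nearest=0 d=12 new=(3,2) → add node 1 parent=0 cost=2
2. q=(8,12) nearest=1 d=10 new=(5,4) → add node 2 parent=1 cost=4
3. q=(1,19) nearest=2 d=15 new=(3,6) → blocked by [2,5]×[5,10], reject
4. q=(5,17) nearest=2 d=13 new=(5,6) → blocked by [2,5]×[5,10], reject
5. q=(2,31) nearest=2 d=27 new=(3,6) → blocked by [2,5]×[5,10], reject
6. q=(3,19) nearest=2 d=15 new=(3,6) → blocked by [2,5]×[5,10], reject
7. q=(12,12) nearest=2 d=8 new=(7,6) → add node 3 parent=2 cost=6
8. q=(0,1) nearest=0 d=1 new=(0,1) → add node 4 parent=0 cost=1
9. q=(10,9) nearest=3 d=3 new=(9,8) → add node 5 parent=3 cost=8
10. q=(8,19) nearest=5 d=11 new=(8,10) → add node 6 parent=5 cost=10
11. q=(11,31) nearest=6 d=21 new=(10,12) → add node 7 parent=6 cost=12
12. q=(6,9) nearest=6 d=2 new=(6,9) → add node 8 parent=6 cost=12

Parent of node 8: 6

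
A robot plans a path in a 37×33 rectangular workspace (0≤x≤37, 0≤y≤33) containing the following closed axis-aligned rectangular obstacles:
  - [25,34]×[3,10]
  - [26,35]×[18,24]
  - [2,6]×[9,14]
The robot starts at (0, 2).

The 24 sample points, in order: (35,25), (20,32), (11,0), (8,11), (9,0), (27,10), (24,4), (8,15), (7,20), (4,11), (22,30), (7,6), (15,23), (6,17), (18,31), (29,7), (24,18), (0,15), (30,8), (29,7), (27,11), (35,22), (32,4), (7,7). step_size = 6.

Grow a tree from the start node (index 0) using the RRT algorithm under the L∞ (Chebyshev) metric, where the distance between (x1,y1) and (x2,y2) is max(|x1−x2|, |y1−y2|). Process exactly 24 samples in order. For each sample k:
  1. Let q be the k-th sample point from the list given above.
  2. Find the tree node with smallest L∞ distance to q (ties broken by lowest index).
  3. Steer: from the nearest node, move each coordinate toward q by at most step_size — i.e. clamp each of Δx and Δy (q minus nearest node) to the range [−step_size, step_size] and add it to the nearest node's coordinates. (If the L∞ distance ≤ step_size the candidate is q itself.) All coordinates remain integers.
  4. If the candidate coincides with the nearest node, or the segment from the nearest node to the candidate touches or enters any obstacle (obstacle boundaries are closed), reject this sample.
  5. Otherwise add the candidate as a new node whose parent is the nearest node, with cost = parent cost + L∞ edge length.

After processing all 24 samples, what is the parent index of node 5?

Parent of node 5: 3

1. q=(35,25) nearest=0 d=35 new=(6,8) → add node 1 parent=0 cost=6
2. q=(20,32) nearest=1 d=24 new=(12,14) → add node 2 parent=1 cost=12
3. q=(11,0) nearest=1 d=8 new=(11,2) → add node 3 parent=1 cost=12
4. q=(8,11) nearest=1 d=3 new=(8,11) → add node 4 parent=1 cost=9
5. q=(9,0) nearest=3 d=2 new=(9,0) → add node 5 parent=3 cost=14
6. q=(27,10) nearest=2 d=15 new=(18,10) → add node 6 parent=2 cost=18
7. q=(24,4) nearest=6 d=6 new=(24,4) → add node 7 parent=6 cost=24
8. q=(8,15) nearest=2 d=4 new=(8,15) → add node 8 parent=2 cost=16
9. q=(7,20) nearest=8 d=5 new=(7,20) → add node 9 parent=8 cost=21
10. q=(4,11) nearest=1 d=3 new=(4,11) → blocked by [2,6]×[9,14], reject
11. q=(22,30) nearest=8 d=15 new=(14,21) → add node 10 parent=8 cost=22
12. q=(7,6) nearest=1 d=2 new=(7,6) → add node 11 parent=1 cost=8
13. q=(15,23) nearest=10 d=2 new=(15,23) → add node 12 parent=10 cost=24
14. q=(6,17) nearest=8 d=2 new=(6,17) → add node 13 parent=8 cost=18
15. q=(18,31) nearest=12 d=8 new=(18,29) → add node 14 parent=12 cost=30
16. q=(29,7) nearest=7 d=5 new=(29,7) → blocked by [25,34]×[3,10], reject
17. q=(24,18) nearest=6 d=8 new=(24,16) → add node 15 parent=6 cost=24
18. q=(0,15) nearest=13 d=6 new=(0,15) → add node 16 parent=13 cost=24
19. q=(30,8) nearest=7 d=6 new=(30,8) → blocked by [25,34]×[3,10], reject
20. q=(29,7) nearest=7 d=5 new=(29,7) → blocked by [25,34]×[3,10], reject
21. q=(27,11) nearest=15 d=5 new=(27,11) → add node 17 parent=15 cost=29
22. q=(35,22) nearest=15 d=11 new=(30,22) → blocked by [26,35]×[18,24], reject
23. q=(32,4) nearest=17 d=7 new=(32,5) → blocked by [25,34]×[3,10], reject
24. q=(7,7) nearest=1 d=1 new=(7,7) → add node 18 parent=1 cost=7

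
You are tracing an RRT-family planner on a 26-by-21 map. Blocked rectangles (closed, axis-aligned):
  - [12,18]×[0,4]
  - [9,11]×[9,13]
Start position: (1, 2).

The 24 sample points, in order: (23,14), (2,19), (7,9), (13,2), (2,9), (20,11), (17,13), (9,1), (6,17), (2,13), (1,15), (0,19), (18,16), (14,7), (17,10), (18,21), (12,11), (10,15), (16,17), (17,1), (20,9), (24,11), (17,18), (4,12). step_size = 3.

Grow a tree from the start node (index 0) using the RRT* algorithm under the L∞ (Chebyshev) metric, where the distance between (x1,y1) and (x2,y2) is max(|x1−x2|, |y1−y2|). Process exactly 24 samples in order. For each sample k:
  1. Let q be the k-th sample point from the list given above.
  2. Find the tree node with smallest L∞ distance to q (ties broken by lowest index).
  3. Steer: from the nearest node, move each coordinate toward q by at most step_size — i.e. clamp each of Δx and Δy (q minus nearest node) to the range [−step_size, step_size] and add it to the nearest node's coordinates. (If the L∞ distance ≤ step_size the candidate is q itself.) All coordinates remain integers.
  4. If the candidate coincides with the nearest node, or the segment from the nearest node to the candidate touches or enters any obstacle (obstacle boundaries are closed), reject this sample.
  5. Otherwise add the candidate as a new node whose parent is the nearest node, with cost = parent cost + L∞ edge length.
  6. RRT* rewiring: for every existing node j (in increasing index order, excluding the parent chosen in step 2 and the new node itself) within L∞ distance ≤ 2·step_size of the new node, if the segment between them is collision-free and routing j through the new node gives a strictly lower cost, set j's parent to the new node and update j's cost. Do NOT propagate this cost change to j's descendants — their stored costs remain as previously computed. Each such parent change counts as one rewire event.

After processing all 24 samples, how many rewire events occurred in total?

1. q=(23,14) nearest=0 d=22 new=(4,5) → add node 1 parent=0 cost=3
2. q=(2,19) nearest=1 d=14 new=(2,8) → add node 2 parent=1 cost=6
3. q=(7,9) nearest=1 d=4 new=(7,8) → add node 3 parent=1 cost=6
4. q=(13,2) nearest=3 d=6 new=(10,5) → add node 4 parent=3 cost=9
5. q=(2,9) nearest=2 d=1 new=(2,9) → add node 5 parent=2 cost=7
6. q=(20,11) nearest=4 d=10 new=(13,8) → add node 6 parent=4 cost=12
7. q=(17,13) nearest=6 d=5 new=(16,11) → add node 7 parent=6 cost=15
8. q=(9,1) nearest=4 d=4 new=(9,2) → add node 8 parent=4 cost=12
9. q=(6,17) nearest=5 d=8 new=(5,12) → add node 9 parent=5 cost=10
10. q=(2,13) nearest=9 d=3 new=(2,13) → add node 10 parent=9 cost=13
11. q=(1,15) nearest=10 d=2 new=(1,15) → add node 11 parent=10 cost=15
12. q=(0,19) nearest=11 d=4 new=(0,18) → add node 12 parent=11 cost=18
13. q=(18,16) nearest=7 d=5 new=(18,14) → add node 13 parent=7 cost=18
14. q=(14,7) nearest=6 d=1 new=(14,7) → add node 14 parent=6 cost=13
15. q=(17,10) nearest=7 d=1 new=(17,10) → add node 15 parent=7 cost=16
16. q=(18,21) nearest=13 d=7 new=(18,17) → add node 16 parent=13 cost=21
17. q=(12,11) nearest=6 d=3 new=(12,11) → add node 17 parent=6 cost=15
18. q=(10,15) nearest=17 d=4 new=(10,14) → blocked by [9,11]×[9,13], reject
19. q=(16,17) nearest=16 d=2 new=(16,17) → add node 18 parent=16 cost=23
20. q=(17,1) nearest=14 d=6 new=(17,4) → blocked by [12,18]×[0,4], reject
21. q=(20,9) nearest=15 d=3 new=(20,9) → add node 19 parent=15 cost=19
22. q=(24,11) nearest=19 d=4 new=(23,11) → add node 20 parent=19 cost=22
23. q=(17,18) nearest=16 d=1 new=(17,18) → add node 21 parent=16 cost=22
24. q=(4,12) nearest=9 d=1 new=(4,12) → add node 22 parent=9 cost=11; rewire 11→22 (14<15); rewire 12→22 (17<18)

Rewire events: 2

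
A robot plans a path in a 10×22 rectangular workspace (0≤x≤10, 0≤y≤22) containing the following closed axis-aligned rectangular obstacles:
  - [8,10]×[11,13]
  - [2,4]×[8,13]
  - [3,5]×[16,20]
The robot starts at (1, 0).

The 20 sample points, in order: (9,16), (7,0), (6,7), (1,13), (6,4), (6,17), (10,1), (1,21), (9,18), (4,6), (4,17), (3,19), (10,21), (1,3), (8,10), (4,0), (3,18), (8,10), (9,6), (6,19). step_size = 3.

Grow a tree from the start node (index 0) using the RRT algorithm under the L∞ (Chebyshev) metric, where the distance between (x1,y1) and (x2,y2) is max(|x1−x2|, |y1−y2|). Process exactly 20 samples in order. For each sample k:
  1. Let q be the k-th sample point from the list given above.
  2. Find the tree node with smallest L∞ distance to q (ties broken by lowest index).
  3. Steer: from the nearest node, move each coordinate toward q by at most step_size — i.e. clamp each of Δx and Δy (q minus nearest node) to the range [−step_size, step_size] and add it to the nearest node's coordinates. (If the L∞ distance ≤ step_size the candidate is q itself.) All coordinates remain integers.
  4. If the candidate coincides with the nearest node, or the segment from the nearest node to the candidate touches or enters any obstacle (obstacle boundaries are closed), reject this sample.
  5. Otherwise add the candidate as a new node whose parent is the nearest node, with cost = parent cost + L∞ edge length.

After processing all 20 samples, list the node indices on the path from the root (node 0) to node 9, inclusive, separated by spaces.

Path: 0 1 3 5 9

1. q=(9,16) nearest=0 d=16 new=(4,3) → add node 1 parent=0 cost=3
2. q=(7,0) nearest=1 d=3 new=(7,0) → add node 2 parent=1 cost=6
3. q=(6,7) nearest=1 d=4 new=(6,6) → add node 3 parent=1 cost=6
4. q=(1,13) nearest=3 d=7 new=(3,9) → blocked by [2,4]×[8,13], reject
5. q=(6,4) nearest=1 d=2 new=(6,4) → add node 4 parent=1 cost=5
6. q=(6,17) nearest=3 d=11 new=(6,9) → add node 5 parent=3 cost=9
7. q=(10,1) nearest=2 d=3 new=(10,1) → add node 6 parent=2 cost=9
8. q=(1,21) nearest=5 d=12 new=(3,12) → blocked by [2,4]×[8,13], reject
9. q=(9,18) nearest=5 d=9 new=(9,12) → blocked by [8,10]×[11,13], reject
10. q=(4,6) nearest=3 d=2 new=(4,6) → add node 7 parent=3 cost=8
11. q=(4,17) nearest=5 d=8 new=(4,12) → blocked by [2,4]×[8,13], reject
12. q=(3,19) nearest=5 d=10 new=(3,12) → blocked by [2,4]×[8,13], reject
13. q=(10,21) nearest=5 d=12 new=(9,12) → blocked by [8,10]×[11,13], reject
14. q=(1,3) nearest=0 d=3 new=(1,3) → add node 8 parent=0 cost=3
15. q=(8,10) nearest=5 d=2 new=(8,10) → add node 9 parent=5 cost=11
16. q=(4,0) nearest=0 d=3 new=(4,0) → add node 10 parent=0 cost=3
17. q=(3,18) nearest=9 d=8 new=(5,13) → add node 11 parent=9 cost=14
18. q=(8,10) nearest=9 d=0 → coincident, reject
19. q=(9,6) nearest=3 d=3 new=(9,6) → add node 12 parent=3 cost=9
20. q=(6,19) nearest=11 d=6 new=(6,16) → add node 13 parent=11 cost=17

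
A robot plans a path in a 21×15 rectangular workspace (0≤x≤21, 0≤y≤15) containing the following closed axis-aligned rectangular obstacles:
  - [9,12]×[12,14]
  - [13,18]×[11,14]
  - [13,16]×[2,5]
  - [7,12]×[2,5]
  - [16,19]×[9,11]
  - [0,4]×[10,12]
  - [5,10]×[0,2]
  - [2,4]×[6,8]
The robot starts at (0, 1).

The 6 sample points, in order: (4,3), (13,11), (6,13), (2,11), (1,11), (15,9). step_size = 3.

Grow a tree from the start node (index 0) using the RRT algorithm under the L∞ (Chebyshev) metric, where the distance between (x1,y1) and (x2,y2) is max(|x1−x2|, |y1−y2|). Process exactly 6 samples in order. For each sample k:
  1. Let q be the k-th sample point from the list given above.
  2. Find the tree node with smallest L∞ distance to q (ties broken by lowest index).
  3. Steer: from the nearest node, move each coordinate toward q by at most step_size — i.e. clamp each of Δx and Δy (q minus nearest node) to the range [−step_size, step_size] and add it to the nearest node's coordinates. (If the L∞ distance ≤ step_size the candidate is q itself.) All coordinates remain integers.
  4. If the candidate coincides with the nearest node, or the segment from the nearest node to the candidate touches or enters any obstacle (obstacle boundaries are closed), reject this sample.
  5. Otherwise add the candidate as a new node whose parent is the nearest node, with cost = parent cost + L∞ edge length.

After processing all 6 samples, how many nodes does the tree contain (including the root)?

1. q=(4,3) nearest=0 d=4 new=(3,3) → add node 1 parent=0 cost=3
2. q=(13,11) nearest=1 d=10 new=(6,6) → add node 2 parent=1 cost=6
3. q=(6,13) nearest=2 d=7 new=(6,9) → add node 3 parent=2 cost=9
4. q=(2,11) nearest=3 d=4 new=(3,11) → blocked by [0,4]×[10,12], reject
5. q=(1,11) nearest=2 d=5 new=(3,9) → blocked by [2,4]×[6,8], reject
6. q=(15,9) nearest=2 d=9 new=(9,9) → add node 4 parent=2 cost=9

Node count: 5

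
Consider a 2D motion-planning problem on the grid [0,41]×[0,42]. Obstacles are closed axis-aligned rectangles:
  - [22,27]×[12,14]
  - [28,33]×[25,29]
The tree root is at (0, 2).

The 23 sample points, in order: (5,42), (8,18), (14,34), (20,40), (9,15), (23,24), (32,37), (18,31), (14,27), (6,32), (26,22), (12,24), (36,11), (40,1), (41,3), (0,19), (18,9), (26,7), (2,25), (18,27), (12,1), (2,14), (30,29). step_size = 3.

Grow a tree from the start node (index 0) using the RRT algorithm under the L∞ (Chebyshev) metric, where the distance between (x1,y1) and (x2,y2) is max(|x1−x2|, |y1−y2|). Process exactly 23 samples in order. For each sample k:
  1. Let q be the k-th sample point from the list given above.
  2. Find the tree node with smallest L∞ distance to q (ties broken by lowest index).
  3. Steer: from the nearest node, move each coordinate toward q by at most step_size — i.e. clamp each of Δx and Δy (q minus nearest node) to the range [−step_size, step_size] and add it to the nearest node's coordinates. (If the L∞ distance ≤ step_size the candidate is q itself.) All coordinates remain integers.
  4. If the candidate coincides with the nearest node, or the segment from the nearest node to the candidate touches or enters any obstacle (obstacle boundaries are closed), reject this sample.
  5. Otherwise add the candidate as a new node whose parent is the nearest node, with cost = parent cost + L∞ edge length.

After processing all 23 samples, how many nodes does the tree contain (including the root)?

Node count: 24

1. q=(5,42) nearest=0 d=40 new=(3,5) → add node 1 parent=0 cost=3
2. q=(8,18) nearest=1 d=13 new=(6,8) → add node 2 parent=1 cost=6
3. q=(14,34) nearest=2 d=26 new=(9,11) → add node 3 parent=2 cost=9
4. q=(20,40) nearest=3 d=29 new=(12,14) → add node 4 parent=3 cost=12
5. q=(9,15) nearest=4 d=3 new=(9,15) → add node 5 parent=4 cost=15
6. q=(23,24) nearest=4 d=11 new=(15,17) → add node 6 parent=4 cost=15
7. q=(32,37) nearest=6 d=20 new=(18,20) → add node 7 parent=6 cost=18
8. q=(18,31) nearest=7 d=11 new=(18,23) → add node 8 parent=7 cost=21
9. q=(14,27) nearest=8 d=4 new=(15,26) → add node 9 parent=8 cost=24
10. q=(6,32) nearest=9 d=9 new=(12,29) → add node 10 parent=9 cost=27
11. q=(26,22) nearest=7 d=8 new=(21,22) → add node 11 parent=7 cost=21
12. q=(12,24) nearest=9 d=3 new=(12,24) → add node 12 parent=9 cost=27
13. q=(36,11) nearest=11 d=15 new=(24,19) → add node 13 parent=11 cost=24
14. q=(40,1) nearest=13 d=18 new=(27,16) → add node 14 parent=13 cost=27
15. q=(41,3) nearest=14 d=14 new=(30,13) → add node 15 parent=14 cost=30
16. q=(0,19) nearest=3 d=9 new=(6,14) → add node 16 parent=3 cost=12
17. q=(18,9) nearest=4 d=6 new=(15,11) → add node 17 parent=4 cost=15
18. q=(26,7) nearest=15 d=6 new=(27,10) → add node 18 parent=15 cost=33
19. q=(2,25) nearest=5 d=10 new=(6,18) → add node 19 parent=5 cost=18
20. q=(18,27) nearest=9 d=3 new=(18,27) → add node 20 parent=9 cost=27
21. q=(12,1) nearest=2 d=7 new=(9,5) → add node 21 parent=2 cost=9
22. q=(2,14) nearest=16 d=4 new=(3,14) → add node 22 parent=16 cost=15
23. q=(30,29) nearest=11 d=9 new=(24,25) → add node 23 parent=11 cost=24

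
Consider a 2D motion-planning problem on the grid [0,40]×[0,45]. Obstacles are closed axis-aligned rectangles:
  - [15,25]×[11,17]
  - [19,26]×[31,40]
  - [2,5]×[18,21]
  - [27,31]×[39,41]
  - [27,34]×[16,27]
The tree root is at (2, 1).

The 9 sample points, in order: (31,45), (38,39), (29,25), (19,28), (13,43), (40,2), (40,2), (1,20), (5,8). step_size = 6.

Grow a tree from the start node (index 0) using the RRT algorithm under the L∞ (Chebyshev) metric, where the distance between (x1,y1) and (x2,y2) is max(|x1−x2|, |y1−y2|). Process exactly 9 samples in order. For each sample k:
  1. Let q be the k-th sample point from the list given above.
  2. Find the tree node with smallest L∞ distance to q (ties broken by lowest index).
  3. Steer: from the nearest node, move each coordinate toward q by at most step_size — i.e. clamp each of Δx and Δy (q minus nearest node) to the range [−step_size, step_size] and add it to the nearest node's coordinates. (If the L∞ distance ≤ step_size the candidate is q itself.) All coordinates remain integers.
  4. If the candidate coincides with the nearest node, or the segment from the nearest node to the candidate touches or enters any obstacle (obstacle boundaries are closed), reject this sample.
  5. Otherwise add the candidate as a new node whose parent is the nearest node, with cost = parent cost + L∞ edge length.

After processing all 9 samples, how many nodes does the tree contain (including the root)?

Node count: 6

1. q=(31,45) nearest=0 d=44 new=(8,7) → add node 1 parent=0 cost=6
2. q=(38,39) nearest=1 d=32 new=(14,13) → add node 2 parent=1 cost=12
3. q=(29,25) nearest=2 d=15 new=(20,19) → blocked by [15,25]×[11,17], reject
4. q=(19,28) nearest=2 d=15 new=(19,19) → blocked by [15,25]×[11,17], reject
5. q=(13,43) nearest=2 d=30 new=(13,19) → add node 3 parent=2 cost=18
6. q=(40,2) nearest=2 d=26 new=(20,7) → blocked by [15,25]×[11,17], reject
7. q=(40,2) nearest=2 d=26 new=(20,7) → blocked by [15,25]×[11,17], reject
8. q=(1,20) nearest=3 d=12 new=(7,20) → add node 4 parent=3 cost=24
9. q=(5,8) nearest=1 d=3 new=(5,8) → add node 5 parent=1 cost=9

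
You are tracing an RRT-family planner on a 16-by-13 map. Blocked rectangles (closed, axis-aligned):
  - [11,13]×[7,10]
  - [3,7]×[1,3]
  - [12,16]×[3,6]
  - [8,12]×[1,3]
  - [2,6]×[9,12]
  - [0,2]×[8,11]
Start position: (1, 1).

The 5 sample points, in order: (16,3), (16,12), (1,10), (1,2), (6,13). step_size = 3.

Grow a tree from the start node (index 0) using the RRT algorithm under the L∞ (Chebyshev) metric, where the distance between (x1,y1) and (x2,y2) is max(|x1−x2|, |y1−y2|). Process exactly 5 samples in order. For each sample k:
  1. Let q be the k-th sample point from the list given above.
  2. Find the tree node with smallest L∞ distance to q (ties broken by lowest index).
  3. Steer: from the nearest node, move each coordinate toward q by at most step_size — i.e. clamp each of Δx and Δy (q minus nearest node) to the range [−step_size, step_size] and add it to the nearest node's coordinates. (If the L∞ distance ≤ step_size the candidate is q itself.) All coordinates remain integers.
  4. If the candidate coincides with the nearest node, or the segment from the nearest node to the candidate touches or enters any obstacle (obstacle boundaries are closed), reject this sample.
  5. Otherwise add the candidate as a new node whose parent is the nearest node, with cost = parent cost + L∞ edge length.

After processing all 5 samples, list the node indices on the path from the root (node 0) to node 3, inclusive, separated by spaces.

Path: 0 1 3

1. q=(16,3) nearest=0 d=15 new=(4,3) → blocked by [3,7]×[1,3], reject
2. q=(16,12) nearest=0 d=15 new=(4,4) → blocked by [3,7]×[1,3], reject
3. q=(1,10) nearest=0 d=9 new=(1,4) → add node 1 parent=0 cost=3
4. q=(1,2) nearest=0 d=1 new=(1,2) → add node 2 parent=0 cost=1
5. q=(6,13) nearest=1 d=9 new=(4,7) → add node 3 parent=1 cost=6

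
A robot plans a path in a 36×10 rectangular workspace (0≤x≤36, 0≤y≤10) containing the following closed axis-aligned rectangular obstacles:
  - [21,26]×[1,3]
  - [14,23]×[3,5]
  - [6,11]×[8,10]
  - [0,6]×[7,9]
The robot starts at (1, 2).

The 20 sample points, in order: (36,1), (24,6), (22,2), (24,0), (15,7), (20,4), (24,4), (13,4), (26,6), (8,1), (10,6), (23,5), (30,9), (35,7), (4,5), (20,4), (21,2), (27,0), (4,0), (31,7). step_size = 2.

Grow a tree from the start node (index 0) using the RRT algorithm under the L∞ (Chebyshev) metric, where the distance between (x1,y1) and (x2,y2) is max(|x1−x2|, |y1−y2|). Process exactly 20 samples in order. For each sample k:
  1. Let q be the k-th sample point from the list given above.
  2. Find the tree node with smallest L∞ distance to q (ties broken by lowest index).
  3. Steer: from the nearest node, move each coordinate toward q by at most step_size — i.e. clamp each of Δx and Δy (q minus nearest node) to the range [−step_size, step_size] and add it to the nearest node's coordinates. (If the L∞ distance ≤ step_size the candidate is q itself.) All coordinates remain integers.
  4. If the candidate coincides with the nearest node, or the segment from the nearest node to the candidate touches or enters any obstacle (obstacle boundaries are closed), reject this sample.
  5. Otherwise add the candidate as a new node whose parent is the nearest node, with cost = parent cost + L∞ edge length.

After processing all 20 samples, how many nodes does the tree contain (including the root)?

Node count: 11

1. q=(36,1) nearest=0 d=35 new=(3,1) → add node 1 parent=0 cost=2
2. q=(24,6) nearest=1 d=21 new=(5,3) → add node 2 parent=1 cost=4
3. q=(22,2) nearest=2 d=17 new=(7,2) → add node 3 parent=2 cost=6
4. q=(24,0) nearest=3 d=17 new=(9,0) → add node 4 parent=3 cost=8
5. q=(15,7) nearest=4 d=7 new=(11,2) → add node 5 parent=4 cost=10
6. q=(20,4) nearest=5 d=9 new=(13,4) → add node 6 parent=5 cost=12
7. q=(24,4) nearest=6 d=11 new=(15,4) → blocked by [14,23]×[3,5], reject
8. q=(13,4) nearest=6 d=0 → coincident, reject
9. q=(26,6) nearest=6 d=13 new=(15,6) → blocked by [14,23]×[3,5], reject
10. q=(8,1) nearest=3 d=1 new=(8,1) → add node 7 parent=3 cost=7
11. q=(10,6) nearest=6 d=3 new=(11,6) → add node 8 parent=6 cost=14
12. q=(23,5) nearest=6 d=10 new=(15,5) → blocked by [14,23]×[3,5], reject
13. q=(30,9) nearest=6 d=17 new=(15,6) → blocked by [14,23]×[3,5], reject
14. q=(35,7) nearest=6 d=22 new=(15,6) → blocked by [14,23]×[3,5], reject
15. q=(4,5) nearest=2 d=2 new=(4,5) → add node 9 parent=2 cost=6
16. q=(20,4) nearest=6 d=7 new=(15,4) → blocked by [14,23]×[3,5], reject
17. q=(21,2) nearest=6 d=8 new=(15,2) → blocked by [14,23]×[3,5], reject
18. q=(27,0) nearest=6 d=14 new=(15,2) → blocked by [14,23]×[3,5], reject
19. q=(4,0) nearest=1 d=1 new=(4,0) → add node 10 parent=1 cost=3
20. q=(31,7) nearest=6 d=18 new=(15,6) → blocked by [14,23]×[3,5], reject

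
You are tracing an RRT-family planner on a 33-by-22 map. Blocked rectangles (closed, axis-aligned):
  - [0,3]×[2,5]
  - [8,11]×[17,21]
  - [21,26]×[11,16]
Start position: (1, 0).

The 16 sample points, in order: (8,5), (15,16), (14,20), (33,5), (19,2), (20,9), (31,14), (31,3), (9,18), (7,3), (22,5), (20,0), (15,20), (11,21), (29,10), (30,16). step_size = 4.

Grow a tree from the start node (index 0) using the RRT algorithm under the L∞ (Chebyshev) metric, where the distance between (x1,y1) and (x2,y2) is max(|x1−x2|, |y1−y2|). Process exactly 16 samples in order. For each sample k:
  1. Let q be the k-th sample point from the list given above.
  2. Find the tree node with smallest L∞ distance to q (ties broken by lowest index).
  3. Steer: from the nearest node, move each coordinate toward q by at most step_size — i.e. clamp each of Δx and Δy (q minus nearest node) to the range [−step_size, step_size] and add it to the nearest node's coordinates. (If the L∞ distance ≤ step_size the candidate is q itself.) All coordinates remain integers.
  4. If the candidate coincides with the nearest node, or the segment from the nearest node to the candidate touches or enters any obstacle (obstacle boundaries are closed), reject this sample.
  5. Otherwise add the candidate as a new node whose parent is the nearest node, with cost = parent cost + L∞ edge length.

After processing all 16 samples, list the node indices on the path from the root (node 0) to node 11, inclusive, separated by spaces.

Path: 0 1 2 3 4 7 10 11

1. q=(8,5) nearest=0 d=7 new=(5,4) → blocked by [0,3]×[2,5], reject
2. q=(15,16) nearest=0 d=16 new=(5,4) → blocked by [0,3]×[2,5], reject
3. q=(14,20) nearest=0 d=20 new=(5,4) → blocked by [0,3]×[2,5], reject
4. q=(33,5) nearest=0 d=32 new=(5,4) → blocked by [0,3]×[2,5], reject
5. q=(19,2) nearest=0 d=18 new=(5,2) → add node 1 parent=0 cost=4
6. q=(20,9) nearest=1 d=15 new=(9,6) → add node 2 parent=1 cost=8
7. q=(31,14) nearest=2 d=22 new=(13,10) → add node 3 parent=2 cost=12
8. q=(31,3) nearest=3 d=18 new=(17,6) → add node 4 parent=3 cost=16
9. q=(9,18) nearest=3 d=8 new=(9,14) → add node 5 parent=3 cost=16
10. q=(7,3) nearest=1 d=2 new=(7,3) → add node 6 parent=1 cost=6
11. q=(22,5) nearest=4 d=5 new=(21,5) → add node 7 parent=4 cost=20
12. q=(20,0) nearest=7 d=5 new=(20,1) → add node 8 parent=7 cost=24
13. q=(15,20) nearest=5 d=6 new=(13,18) → add node 9 parent=5 cost=20
14. q=(11,21) nearest=9 d=3 new=(11,21) → blocked by [8,11]×[17,21], reject
15. q=(29,10) nearest=7 d=8 new=(25,9) → add node 10 parent=7 cost=24
16. q=(30,16) nearest=10 d=7 new=(29,13) → add node 11 parent=10 cost=28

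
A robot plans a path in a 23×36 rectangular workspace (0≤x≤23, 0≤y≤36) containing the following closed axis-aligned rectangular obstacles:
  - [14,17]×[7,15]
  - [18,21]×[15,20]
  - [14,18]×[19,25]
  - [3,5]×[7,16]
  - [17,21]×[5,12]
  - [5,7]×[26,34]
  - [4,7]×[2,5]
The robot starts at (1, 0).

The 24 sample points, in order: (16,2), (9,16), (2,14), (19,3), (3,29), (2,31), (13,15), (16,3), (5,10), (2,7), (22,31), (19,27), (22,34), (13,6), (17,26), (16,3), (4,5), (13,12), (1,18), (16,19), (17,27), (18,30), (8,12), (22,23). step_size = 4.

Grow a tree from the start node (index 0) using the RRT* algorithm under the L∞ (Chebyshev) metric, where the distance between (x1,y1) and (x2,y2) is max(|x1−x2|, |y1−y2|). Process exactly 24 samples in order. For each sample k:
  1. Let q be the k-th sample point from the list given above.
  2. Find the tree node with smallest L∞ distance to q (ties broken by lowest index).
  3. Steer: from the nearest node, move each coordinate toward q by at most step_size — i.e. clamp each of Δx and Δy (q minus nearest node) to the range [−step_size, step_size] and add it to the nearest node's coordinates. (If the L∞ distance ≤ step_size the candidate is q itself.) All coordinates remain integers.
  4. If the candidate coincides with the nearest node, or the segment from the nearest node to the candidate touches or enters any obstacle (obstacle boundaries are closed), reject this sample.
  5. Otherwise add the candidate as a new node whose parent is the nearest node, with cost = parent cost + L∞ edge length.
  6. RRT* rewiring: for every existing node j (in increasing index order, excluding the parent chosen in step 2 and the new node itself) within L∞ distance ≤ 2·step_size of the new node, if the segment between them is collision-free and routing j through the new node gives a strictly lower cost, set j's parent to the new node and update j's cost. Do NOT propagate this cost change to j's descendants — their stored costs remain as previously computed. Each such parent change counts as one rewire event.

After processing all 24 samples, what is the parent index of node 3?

Parent of node 3: 2

1. q=(16,2) nearest=0 d=15 new=(5,2) → blocked by [4,7]×[2,5], reject
2. q=(9,16) nearest=0 d=16 new=(5,4) → blocked by [4,7]×[2,5], reject
3. q=(2,14) nearest=0 d=14 new=(2,4) → add node 1 parent=0 cost=4
4. q=(19,3) nearest=1 d=17 new=(6,3) → blocked by [4,7]×[2,5], reject
5. q=(3,29) nearest=1 d=25 new=(3,8) → blocked by [3,5]×[7,16], reject
6. q=(2,31) nearest=1 d=27 new=(2,8) → add node 2 parent=1 cost=8
7. q=(13,15) nearest=1 d=11 new=(6,8) → blocked by [3,5]×[7,16], reject
8. q=(16,3) nearest=1 d=14 new=(6,3) → blocked by [4,7]×[2,5], reject
9. q=(5,10) nearest=2 d=3 new=(5,10) → blocked by [3,5]×[7,16], reject
10. q=(2,7) nearest=2 d=1 new=(2,7) → add node 3 parent=2 cost=9
11. q=(22,31) nearest=2 d=23 new=(6,12) → blocked by [3,5]×[7,16], reject
12. q=(19,27) nearest=2 d=19 new=(6,12) → blocked by [3,5]×[7,16], reject
13. q=(22,34) nearest=2 d=26 new=(6,12) → blocked by [3,5]×[7,16], reject
14. q=(13,6) nearest=1 d=11 new=(6,6) → blocked by [4,7]×[2,5], reject
15. q=(17,26) nearest=2 d=18 new=(6,12) → blocked by [3,5]×[7,16], reject
16. q=(16,3) nearest=1 d=14 new=(6,3) → blocked by [4,7]×[2,5], reject
17. q=(4,5) nearest=1 d=2 new=(4,5) → blocked by [4,7]×[2,5], reject
18. q=(13,12) nearest=1 d=11 new=(6,8) → blocked by [3,5]×[7,16], reject
19. q=(1,18) nearest=2 d=10 new=(1,12) → add node 4 parent=2 cost=12
20. q=(16,19) nearest=2 d=14 new=(6,12) → blocked by [3,5]×[7,16], reject
21. q=(17,27) nearest=4 d=16 new=(5,16) → blocked by [3,5]×[7,16], reject
22. q=(18,30) nearest=4 d=18 new=(5,16) → blocked by [3,5]×[7,16], reject
23. q=(8,12) nearest=2 d=6 new=(6,12) → blocked by [3,5]×[7,16], reject
24. q=(22,23) nearest=1 d=20 new=(6,8) → blocked by [3,5]×[7,16], reject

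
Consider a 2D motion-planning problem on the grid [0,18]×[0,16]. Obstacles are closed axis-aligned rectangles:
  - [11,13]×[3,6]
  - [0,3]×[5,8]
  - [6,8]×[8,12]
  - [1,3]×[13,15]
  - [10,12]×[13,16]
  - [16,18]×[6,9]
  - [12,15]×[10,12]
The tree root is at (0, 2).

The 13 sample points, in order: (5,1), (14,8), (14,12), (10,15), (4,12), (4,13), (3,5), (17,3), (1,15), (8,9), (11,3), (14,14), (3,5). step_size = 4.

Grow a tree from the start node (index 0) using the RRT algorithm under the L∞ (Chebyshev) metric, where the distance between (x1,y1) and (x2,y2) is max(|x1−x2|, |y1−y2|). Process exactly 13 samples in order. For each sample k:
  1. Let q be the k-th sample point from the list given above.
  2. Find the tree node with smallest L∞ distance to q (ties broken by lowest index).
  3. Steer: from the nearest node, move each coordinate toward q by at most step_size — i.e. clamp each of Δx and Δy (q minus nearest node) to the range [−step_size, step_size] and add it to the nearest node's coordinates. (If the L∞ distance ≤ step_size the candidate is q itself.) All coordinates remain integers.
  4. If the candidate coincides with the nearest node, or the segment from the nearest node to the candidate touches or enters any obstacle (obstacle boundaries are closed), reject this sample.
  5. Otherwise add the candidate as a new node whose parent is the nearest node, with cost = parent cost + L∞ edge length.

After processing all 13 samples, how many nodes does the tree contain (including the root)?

Node count: 7

1. q=(5,1) nearest=0 d=5 new=(4,1) → add node 1 parent=0 cost=4
2. q=(14,8) nearest=1 d=10 new=(8,5) → add node 2 parent=1 cost=8
3. q=(14,12) nearest=2 d=7 new=(12,9) → add node 3 parent=2 cost=12
4. q=(10,15) nearest=3 d=6 new=(10,13) → blocked by [10,12]×[13,16], reject
5. q=(4,12) nearest=2 d=7 new=(4,9) → add node 4 parent=2 cost=12
6. q=(4,13) nearest=4 d=4 new=(4,13) → add node 5 parent=4 cost=16
7. q=(3,5) nearest=0 d=3 new=(3,5) → blocked by [0,3]×[5,8], reject
8. q=(17,3) nearest=3 d=6 new=(16,5) → add node 6 parent=3 cost=16
9. q=(1,15) nearest=5 d=3 new=(1,15) → blocked by [1,3]×[13,15], reject
10. q=(8,9) nearest=2 d=4 new=(8,9) → blocked by [6,8]×[8,12], reject
11. q=(11,3) nearest=2 d=3 new=(11,3) → blocked by [11,13]×[3,6], reject
12. q=(14,14) nearest=3 d=5 new=(14,13) → blocked by [12,15]×[10,12], reject
13. q=(3,5) nearest=0 d=3 new=(3,5) → blocked by [0,3]×[5,8], reject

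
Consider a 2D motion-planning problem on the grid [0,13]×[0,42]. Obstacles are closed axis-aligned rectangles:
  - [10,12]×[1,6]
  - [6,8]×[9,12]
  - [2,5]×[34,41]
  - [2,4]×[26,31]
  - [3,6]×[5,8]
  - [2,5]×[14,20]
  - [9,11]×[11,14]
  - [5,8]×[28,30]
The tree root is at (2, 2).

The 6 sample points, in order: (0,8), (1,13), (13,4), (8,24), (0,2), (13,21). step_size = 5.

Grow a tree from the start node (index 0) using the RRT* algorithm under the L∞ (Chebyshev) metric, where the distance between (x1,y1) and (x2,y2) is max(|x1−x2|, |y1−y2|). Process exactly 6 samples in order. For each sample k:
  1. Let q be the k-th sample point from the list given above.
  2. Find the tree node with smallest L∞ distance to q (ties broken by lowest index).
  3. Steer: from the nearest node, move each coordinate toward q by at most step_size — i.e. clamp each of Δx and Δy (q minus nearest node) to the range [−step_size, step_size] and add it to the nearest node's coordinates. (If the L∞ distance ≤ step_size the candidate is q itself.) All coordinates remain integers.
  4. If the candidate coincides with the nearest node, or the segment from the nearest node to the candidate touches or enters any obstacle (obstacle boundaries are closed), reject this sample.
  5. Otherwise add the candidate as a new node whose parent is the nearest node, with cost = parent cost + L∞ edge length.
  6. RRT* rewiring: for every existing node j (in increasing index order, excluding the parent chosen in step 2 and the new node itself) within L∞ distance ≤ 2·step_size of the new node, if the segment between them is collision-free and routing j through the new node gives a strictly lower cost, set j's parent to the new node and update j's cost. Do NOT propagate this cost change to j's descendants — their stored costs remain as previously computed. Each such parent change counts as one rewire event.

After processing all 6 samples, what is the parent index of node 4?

Parent of node 4: 0

1. q=(0,8) nearest=0 d=6 new=(0,7) → add node 1 parent=0 cost=5
2. q=(1,13) nearest=1 d=6 new=(1,12) → add node 2 parent=1 cost=10
3. q=(13,4) nearest=0 d=11 new=(7,4) → add node 3 parent=0 cost=5
4. q=(8,24) nearest=2 d=12 new=(6,17) → blocked by [2,5]×[14,20], reject
5. q=(0,2) nearest=0 d=2 new=(0,2) → add node 4 parent=0 cost=2
6. q=(13,21) nearest=2 d=12 new=(6,17) → blocked by [2,5]×[14,20], reject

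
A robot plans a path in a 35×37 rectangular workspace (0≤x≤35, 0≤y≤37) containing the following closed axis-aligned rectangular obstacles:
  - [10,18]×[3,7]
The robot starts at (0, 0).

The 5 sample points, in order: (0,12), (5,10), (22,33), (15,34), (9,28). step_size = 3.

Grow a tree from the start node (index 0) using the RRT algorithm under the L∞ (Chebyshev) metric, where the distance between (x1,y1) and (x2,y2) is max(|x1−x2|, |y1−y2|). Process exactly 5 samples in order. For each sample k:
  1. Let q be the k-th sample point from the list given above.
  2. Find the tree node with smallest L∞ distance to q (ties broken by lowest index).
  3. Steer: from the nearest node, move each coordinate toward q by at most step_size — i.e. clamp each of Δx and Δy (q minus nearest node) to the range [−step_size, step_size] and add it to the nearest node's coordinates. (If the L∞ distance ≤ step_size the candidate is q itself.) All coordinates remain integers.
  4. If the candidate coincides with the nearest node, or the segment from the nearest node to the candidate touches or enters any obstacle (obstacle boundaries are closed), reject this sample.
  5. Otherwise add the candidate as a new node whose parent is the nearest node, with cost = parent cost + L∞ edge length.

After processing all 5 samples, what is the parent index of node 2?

Parent of node 2: 1

1. q=(0,12) nearest=0 d=12 new=(0,3) → add node 1 parent=0 cost=3
2. q=(5,10) nearest=1 d=7 new=(3,6) → add node 2 parent=1 cost=6
3. q=(22,33) nearest=2 d=27 new=(6,9) → add node 3 parent=2 cost=9
4. q=(15,34) nearest=3 d=25 new=(9,12) → add node 4 parent=3 cost=12
5. q=(9,28) nearest=4 d=16 new=(9,15) → add node 5 parent=4 cost=15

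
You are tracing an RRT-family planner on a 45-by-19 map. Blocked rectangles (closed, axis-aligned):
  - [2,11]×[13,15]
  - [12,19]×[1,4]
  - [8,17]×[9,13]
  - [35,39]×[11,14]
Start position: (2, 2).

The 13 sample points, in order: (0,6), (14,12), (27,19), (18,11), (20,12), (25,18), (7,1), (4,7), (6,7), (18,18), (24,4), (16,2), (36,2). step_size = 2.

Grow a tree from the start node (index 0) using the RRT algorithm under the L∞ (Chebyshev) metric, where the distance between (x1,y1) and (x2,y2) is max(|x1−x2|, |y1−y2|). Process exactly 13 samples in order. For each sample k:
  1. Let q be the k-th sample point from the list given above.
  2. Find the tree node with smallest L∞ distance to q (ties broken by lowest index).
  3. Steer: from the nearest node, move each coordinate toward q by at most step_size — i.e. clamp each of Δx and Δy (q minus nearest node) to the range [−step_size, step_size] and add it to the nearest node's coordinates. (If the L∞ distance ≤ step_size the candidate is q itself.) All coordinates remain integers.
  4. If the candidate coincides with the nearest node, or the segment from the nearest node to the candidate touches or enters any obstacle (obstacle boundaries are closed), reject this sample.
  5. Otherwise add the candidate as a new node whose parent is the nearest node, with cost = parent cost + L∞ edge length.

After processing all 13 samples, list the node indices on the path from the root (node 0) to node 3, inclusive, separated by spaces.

Path: 0 2 3

1. q=(0,6) nearest=0 d=4 new=(0,4) → add node 1 parent=0 cost=2
2. q=(14,12) nearest=0 d=12 new=(4,4) → add node 2 parent=0 cost=2
3. q=(27,19) nearest=2 d=23 new=(6,6) → add node 3 parent=2 cost=4
4. q=(18,11) nearest=3 d=12 new=(8,8) → add node 4 parent=3 cost=6
5. q=(20,12) nearest=4 d=12 new=(10,10) → blocked by [8,17]×[9,13], reject
6. q=(25,18) nearest=4 d=17 new=(10,10) → blocked by [8,17]×[9,13], reject
7. q=(7,1) nearest=2 d=3 new=(6,2) → add node 5 parent=2 cost=4
8. q=(4,7) nearest=3 d=2 new=(4,7) → add node 6 parent=3 cost=6
9. q=(6,7) nearest=3 d=1 new=(6,7) → add node 7 parent=3 cost=5
10. q=(18,18) nearest=4 d=10 new=(10,10) → blocked by [8,17]×[9,13], reject
11. q=(24,4) nearest=4 d=16 new=(10,6) → add node 8 parent=4 cost=8
12. q=(16,2) nearest=8 d=6 new=(12,4) → blocked by [12,19]×[1,4], reject
13. q=(36,2) nearest=8 d=26 new=(12,4) → blocked by [12,19]×[1,4], reject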